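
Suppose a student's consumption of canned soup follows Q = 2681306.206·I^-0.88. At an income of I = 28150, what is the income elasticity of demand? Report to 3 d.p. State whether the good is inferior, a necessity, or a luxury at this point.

For Q = A·I^β the income elasticity is constant and equal to β.
Here β = -0.88, so η = -0.880.
Since η < 0, the good is an inferior good.

-0.880 (inferior good)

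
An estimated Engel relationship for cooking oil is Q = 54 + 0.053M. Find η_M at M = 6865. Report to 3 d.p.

0.871

At M = 6865: Q = 417.845.
dQ/dM = 0.053.
η = (dQ/dM)·(M/Q) = 0.053 × (6865/417.845) = 0.871.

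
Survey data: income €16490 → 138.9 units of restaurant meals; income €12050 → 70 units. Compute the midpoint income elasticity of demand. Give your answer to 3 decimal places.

ΔQ = 70 − 138.9 = -68.9; midpoint Q̄ = (138.9 + 70)/2 = 104.45.
ΔI = 12050 − 16490 = -4440; midpoint Ī = (16490 + 12050)/2 = 14270.
η = (ΔQ/Q̄) ÷ (ΔI/Ī) = (-68.9/104.45) ÷ (-4440/14270) = 2.120.

2.120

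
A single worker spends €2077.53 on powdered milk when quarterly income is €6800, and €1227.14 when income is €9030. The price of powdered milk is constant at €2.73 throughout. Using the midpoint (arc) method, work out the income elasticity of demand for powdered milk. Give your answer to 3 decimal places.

With a constant price, Q₁ = 2077.53/2.73 = 761.000 and Q₂ = 1227.14/2.73 = 449.502 (equivalently, work directly with expenditure since P cancels).
Midpoint %ΔQ = (1227.14 − 2077.53)/1652.34 = -0.51466; midpoint %ΔI = (9030 − 6800)/7915 = 0.28174.
η = -0.51466 / 0.28174 = -1.827.

-1.827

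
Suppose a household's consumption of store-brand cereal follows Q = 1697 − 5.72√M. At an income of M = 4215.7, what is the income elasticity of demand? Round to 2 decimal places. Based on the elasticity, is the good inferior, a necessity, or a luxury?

-0.14 (inferior good)

At M = 4215.7: Q = 1325.609.
dQ/dM = -5.72/(2√M) = -0.0440485 at this income.
η = (dQ/dM)·(M/Q) = -0.0440485 × (4215.7/1325.609) = -0.14.
Since η < 0, the good is an inferior good.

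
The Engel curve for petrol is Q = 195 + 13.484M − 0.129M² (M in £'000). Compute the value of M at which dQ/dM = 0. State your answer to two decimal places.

dQ/dM = 13.484 − 0.258M.
The good is inferior where dQ/dM < 0. Setting dQ/dM = 0 gives M = 13.484 / 0.258 = 52.26.

52.26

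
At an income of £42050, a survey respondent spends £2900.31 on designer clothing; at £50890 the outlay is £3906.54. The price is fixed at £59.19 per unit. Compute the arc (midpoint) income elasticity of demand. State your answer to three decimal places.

1.554

With a constant price, Q₁ = 2900.31/59.19 = 49.000 and Q₂ = 3906.54/59.19 = 66.000 (equivalently, work directly with expenditure since P cancels).
Midpoint %ΔQ = (3906.54 − 2900.31)/3403.43 = 0.29565; midpoint %ΔI = (50890 − 42050)/46470 = 0.19023.
η = 0.29565 / 0.19023 = 1.554.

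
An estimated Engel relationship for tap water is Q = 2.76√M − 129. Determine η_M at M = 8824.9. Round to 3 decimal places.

At M = 8824.9: Q = 130.277.
dQ/dM = 2.76/(2√M) = 0.0146901 at this income.
η = (dQ/dM)·(M/Q) = 0.0146901 × (8824.9/130.277) = 0.995.

0.995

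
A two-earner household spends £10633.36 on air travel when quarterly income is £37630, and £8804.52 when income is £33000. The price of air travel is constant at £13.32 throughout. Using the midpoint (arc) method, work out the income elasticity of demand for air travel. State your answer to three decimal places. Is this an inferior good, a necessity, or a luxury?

With a constant price, Q₁ = 10633.36/13.32 = 798.300 and Q₂ = 8804.52/13.32 = 661.000 (equivalently, work directly with expenditure since P cancels).
Midpoint %ΔQ = (8804.52 − 10633.36)/9718.94 = -0.18817; midpoint %ΔI = (33000 − 37630)/35315 = -0.13111.
η = -0.18817 / -0.13111 = 1.435.
η > 1 ⇒ luxury.

1.435 (luxury)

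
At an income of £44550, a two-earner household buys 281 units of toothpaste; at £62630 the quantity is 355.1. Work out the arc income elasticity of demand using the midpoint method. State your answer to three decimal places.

ΔQ = 355.1 − 281 = 74.1; midpoint Q̄ = (281 + 355.1)/2 = 318.05.
ΔI = 62630 − 44550 = 18080; midpoint Ī = (44550 + 62630)/2 = 53590.
η = (ΔQ/Q̄) ÷ (ΔI/Ī) = (74.1/318.05) ÷ (18080/53590) = 0.691.

0.691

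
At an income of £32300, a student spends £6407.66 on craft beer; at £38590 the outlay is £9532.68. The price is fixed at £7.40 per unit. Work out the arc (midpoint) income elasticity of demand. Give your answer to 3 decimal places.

2.209

With a constant price, Q₁ = 6407.66/7.40 = 865.900 and Q₂ = 9532.68/7.40 = 1288.200 (equivalently, work directly with expenditure since P cancels).
Midpoint %ΔQ = (9532.68 − 6407.66)/7970.17 = 0.39209; midpoint %ΔI = (38590 − 32300)/35445 = 0.17746.
η = 0.39209 / 0.17746 = 2.209.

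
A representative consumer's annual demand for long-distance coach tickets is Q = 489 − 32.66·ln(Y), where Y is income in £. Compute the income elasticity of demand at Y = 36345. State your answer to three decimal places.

At Y = 36345: Q = 146.043.
dQ/dY = -32.66/Y = -0.000898611 at this income.
η = (dQ/dY)·(Y/Q) = -0.000898611 × (36345/146.043) = -0.224.

-0.224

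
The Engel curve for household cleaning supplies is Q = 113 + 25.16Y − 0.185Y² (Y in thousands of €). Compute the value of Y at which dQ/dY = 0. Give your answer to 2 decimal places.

68.00

dQ/dY = 25.16 − 0.37Y.
The good is inferior where dQ/dY < 0. Setting dQ/dY = 0 gives Y = 25.16 / 0.37 = 68.00.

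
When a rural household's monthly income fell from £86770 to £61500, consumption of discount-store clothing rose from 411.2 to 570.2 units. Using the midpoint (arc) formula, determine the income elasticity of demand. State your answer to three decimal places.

ΔQ = 570.2 − 411.2 = 159; midpoint Q̄ = (411.2 + 570.2)/2 = 490.7.
ΔI = 61500 − 86770 = -25270; midpoint Ī = (86770 + 61500)/2 = 74135.
η = (ΔQ/Q̄) ÷ (ΔI/Ī) = (159/490.7) ÷ (-25270/74135) = -0.951.

-0.951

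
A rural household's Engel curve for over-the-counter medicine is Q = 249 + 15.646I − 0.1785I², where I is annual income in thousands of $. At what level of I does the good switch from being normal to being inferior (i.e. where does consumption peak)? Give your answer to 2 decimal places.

43.83

dQ/dI = 15.646 − 0.357I.
The good is inferior where dQ/dI < 0. Setting dQ/dI = 0 gives I = 15.646 / 0.357 = 43.83.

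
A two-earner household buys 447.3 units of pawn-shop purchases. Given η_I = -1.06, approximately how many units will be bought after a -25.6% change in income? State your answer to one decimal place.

%ΔQ ≈ η × %ΔI = -1.06 × (-25.6%) = 27.136%.
New Q ≈ 447.3 × (1 + 0.27136) = 568.7.

568.7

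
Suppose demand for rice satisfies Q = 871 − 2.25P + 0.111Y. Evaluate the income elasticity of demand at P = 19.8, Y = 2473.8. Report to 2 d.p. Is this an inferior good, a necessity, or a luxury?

At P = 19.8, Y = 2473.8: Q = 1101.042.
Holding P constant, ∂Q/∂Y = 0.111.
η_Y = (∂Q/∂Y)·(Y/Q) = 0.111 × (2473.8/1101.042) = 0.25.
Since 0 < η < 1, this is a necessity.

0.25 (necessity)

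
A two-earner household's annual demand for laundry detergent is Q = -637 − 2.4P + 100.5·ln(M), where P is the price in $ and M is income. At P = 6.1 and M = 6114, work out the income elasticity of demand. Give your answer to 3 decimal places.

At P = 6.1, M = 6114: Q = 224.553.
Holding P constant, ∂Q/∂M = 100.5/M = 0.0164377.
η_M = (∂Q/∂M)·(M/Q) = 0.0164377 × (6114/224.553) = 0.448.

0.448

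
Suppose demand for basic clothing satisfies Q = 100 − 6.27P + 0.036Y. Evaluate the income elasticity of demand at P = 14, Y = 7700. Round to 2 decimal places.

0.96

At P = 14, Y = 7700: Q = 289.420.
Holding P constant, ∂Q/∂Y = 0.036.
η_Y = (∂Q/∂Y)·(Y/Q) = 0.036 × (7700/289.420) = 0.96.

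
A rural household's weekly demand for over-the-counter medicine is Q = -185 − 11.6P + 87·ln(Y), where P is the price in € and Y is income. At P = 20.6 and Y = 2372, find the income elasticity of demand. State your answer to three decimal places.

0.345

At P = 20.6, Y = 2372: Q = 252.160.
Holding P constant, ∂Q/∂Y = 87/Y = 0.0366779.
η_Y = (∂Q/∂Y)·(Y/Q) = 0.0366779 × (2372/252.160) = 0.345.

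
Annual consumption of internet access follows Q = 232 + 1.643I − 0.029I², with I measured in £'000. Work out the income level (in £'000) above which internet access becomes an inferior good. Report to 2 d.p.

28.33

dQ/dI = 1.643 − 0.058I.
The good is inferior where dQ/dI < 0. Setting dQ/dI = 0 gives I = 1.643 / 0.058 = 28.33.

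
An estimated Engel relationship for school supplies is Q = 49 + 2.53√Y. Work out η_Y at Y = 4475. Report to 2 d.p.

At Y = 4475: Q = 218.245.
dQ/dY = 2.53/(2√Y) = 0.0189101 at this income.
η = (dQ/dY)·(Y/Q) = 0.0189101 × (4475/218.245) = 0.39.

0.39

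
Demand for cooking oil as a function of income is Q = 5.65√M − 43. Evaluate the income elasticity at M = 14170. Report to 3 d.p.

0.534

At M = 14170: Q = 629.564.
dQ/dM = 5.65/(2√M) = 0.023732 at this income.
η = (dQ/dM)·(M/Q) = 0.023732 × (14170/629.564) = 0.534.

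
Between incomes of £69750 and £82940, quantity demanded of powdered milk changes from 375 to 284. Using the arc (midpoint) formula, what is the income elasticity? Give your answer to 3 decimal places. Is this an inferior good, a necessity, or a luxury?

-1.599 (inferior good)

ΔQ = 284 − 375 = -91; midpoint Q̄ = (375 + 284)/2 = 329.5.
ΔI = 82940 − 69750 = 13190; midpoint Ī = (69750 + 82940)/2 = 76345.
η = (ΔQ/Q̄) ÷ (ΔI/Ī) = (-91/329.5) ÷ (13190/76345) = -1.599.
η < 0 ⇒ inferior good.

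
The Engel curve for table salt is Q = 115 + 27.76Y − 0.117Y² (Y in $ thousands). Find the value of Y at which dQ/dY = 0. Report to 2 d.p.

118.63

dQ/dY = 27.76 − 0.234Y.
The good is inferior where dQ/dY < 0. Setting dQ/dY = 0 gives Y = 27.76 / 0.234 = 118.63.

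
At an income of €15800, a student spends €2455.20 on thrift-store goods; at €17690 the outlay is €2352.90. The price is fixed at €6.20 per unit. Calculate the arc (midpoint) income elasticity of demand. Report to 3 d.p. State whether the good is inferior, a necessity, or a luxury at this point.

With a constant price, Q₁ = 2455.20/6.20 = 396.000 and Q₂ = 2352.90/6.20 = 379.500 (equivalently, work directly with expenditure since P cancels).
Midpoint %ΔQ = (2352.90 − 2455.20)/2404.05 = -0.04255; midpoint %ΔI = (17690 − 15800)/16745 = 0.11287.
η = -0.04255 / 0.11287 = -0.377.
η < 0 ⇒ inferior good.

-0.377 (inferior good)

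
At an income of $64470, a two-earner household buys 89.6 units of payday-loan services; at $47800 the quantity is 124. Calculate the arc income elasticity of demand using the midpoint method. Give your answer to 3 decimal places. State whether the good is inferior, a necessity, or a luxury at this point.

ΔQ = 124 − 89.6 = 34.4; midpoint Q̄ = (89.6 + 124)/2 = 106.8.
ΔI = 47800 − 64470 = -16670; midpoint Ī = (64470 + 47800)/2 = 56135.
η = (ΔQ/Q̄) ÷ (ΔI/Ī) = (34.4/106.8) ÷ (-16670/56135) = -1.085.
η < 0 ⇒ inferior good.

-1.085 (inferior good)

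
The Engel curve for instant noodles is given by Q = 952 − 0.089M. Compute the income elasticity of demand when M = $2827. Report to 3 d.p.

-0.359

At M = 2827: Q = 700.397.
dQ/dM = −0.089.
η = (dQ/dM)·(M/Q) = -0.089 × (2827/700.397) = -0.359.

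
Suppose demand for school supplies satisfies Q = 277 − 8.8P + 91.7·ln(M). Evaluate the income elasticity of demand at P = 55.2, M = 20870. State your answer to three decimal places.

At P = 55.2, M = 20870: Q = 703.294.
Holding P constant, ∂Q/∂M = 91.7/M = 0.00439387.
η_M = (∂Q/∂M)·(M/Q) = 0.00439387 × (20870/703.294) = 0.130.

0.130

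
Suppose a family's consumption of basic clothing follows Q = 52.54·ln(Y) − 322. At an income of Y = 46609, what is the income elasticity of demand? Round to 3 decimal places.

0.216

At Y = 46609: Q = 242.781.
dQ/dY = 52.54/Y = 0.00112725 at this income.
η = (dQ/dY)·(Y/Q) = 0.00112725 × (46609/242.781) = 0.216.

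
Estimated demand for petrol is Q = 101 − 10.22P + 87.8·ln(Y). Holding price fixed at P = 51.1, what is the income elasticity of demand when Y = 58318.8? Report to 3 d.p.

0.162

At P = 51.1, Y = 58318.8: Q = 542.247.
Holding P constant, ∂Q/∂Y = 87.8/Y = 0.00150552.
η_Y = (∂Q/∂Y)·(Y/Q) = 0.00150552 × (58318.8/542.247) = 0.162.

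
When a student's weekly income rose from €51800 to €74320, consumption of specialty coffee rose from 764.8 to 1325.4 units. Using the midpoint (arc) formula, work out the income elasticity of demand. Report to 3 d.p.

1.502

ΔQ = 1325.4 − 764.8 = 560.6; midpoint Q̄ = (764.8 + 1325.4)/2 = 1045.1.
ΔI = 74320 − 51800 = 22520; midpoint Ī = (51800 + 74320)/2 = 63060.
η = (ΔQ/Q̄) ÷ (ΔI/Ī) = (560.6/1045.1) ÷ (22520/63060) = 1.502.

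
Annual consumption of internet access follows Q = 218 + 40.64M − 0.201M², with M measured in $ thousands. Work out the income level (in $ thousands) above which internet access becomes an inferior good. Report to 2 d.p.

dQ/dM = 40.64 − 0.402M.
The good is inferior where dQ/dM < 0. Setting dQ/dM = 0 gives M = 40.64 / 0.402 = 101.09.

101.09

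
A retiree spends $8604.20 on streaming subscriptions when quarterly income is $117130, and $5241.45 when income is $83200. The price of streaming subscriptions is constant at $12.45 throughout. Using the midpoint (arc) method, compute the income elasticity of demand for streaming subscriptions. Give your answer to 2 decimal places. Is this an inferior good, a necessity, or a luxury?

1.43 (luxury)

With a constant price, Q₁ = 8604.20/12.45 = 691.100 and Q₂ = 5241.45/12.45 = 421.000 (equivalently, work directly with expenditure since P cancels).
Midpoint %ΔQ = (5241.45 − 8604.20)/6922.83 = -0.48575; midpoint %ΔI = (83200 − 117130)/100165 = -0.33874.
η = -0.48575 / -0.33874 = 1.43.
η > 1 ⇒ luxury.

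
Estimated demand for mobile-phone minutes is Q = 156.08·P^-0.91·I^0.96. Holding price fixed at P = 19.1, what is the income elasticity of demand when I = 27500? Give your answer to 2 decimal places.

For a multiplicative demand Q = A·P^α·I^β, the income elasticity is β everywhere.
Here β = 0.96, so η = 0.96.

0.96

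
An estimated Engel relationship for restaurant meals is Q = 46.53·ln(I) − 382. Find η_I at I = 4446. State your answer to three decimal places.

At I = 4446: Q = 8.841.
dQ/dI = 46.53/I = 0.0104656 at this income.
η = (dQ/dI)·(I/Q) = 0.0104656 × (4446/8.841) = 5.263.

5.263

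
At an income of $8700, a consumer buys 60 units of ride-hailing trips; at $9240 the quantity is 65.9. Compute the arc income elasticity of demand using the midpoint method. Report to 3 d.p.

ΔQ = 65.9 − 60 = 5.9; midpoint Q̄ = (60 + 65.9)/2 = 62.95.
ΔI = 9240 − 8700 = 540; midpoint Ī = (8700 + 9240)/2 = 8970.
η = (ΔQ/Q̄) ÷ (ΔI/Ī) = (5.9/62.95) ÷ (540/8970) = 1.557.

1.557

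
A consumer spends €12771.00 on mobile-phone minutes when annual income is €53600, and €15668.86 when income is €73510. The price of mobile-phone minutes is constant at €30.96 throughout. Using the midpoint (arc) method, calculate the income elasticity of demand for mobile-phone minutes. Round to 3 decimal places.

0.651

With a constant price, Q₁ = 12771.00/30.96 = 412.500 and Q₂ = 15668.86/30.96 = 506.100 (equivalently, work directly with expenditure since P cancels).
Midpoint %ΔQ = (15668.86 − 12771.00)/14219.93 = 0.20379; midpoint %ΔI = (73510 − 53600)/63555 = 0.31327.
η = 0.20379 / 0.31327 = 0.651.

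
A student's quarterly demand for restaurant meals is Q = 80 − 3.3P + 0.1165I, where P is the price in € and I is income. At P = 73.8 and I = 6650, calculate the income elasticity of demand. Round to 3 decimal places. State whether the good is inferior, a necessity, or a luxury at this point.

At P = 73.8, I = 6650: Q = 611.185.
Holding P constant, ∂Q/∂I = 0.1165.
η_I = (∂Q/∂I)·(I/Q) = 0.1165 × (6650/611.185) = 1.268.
Since η > 1, this is a luxury.

1.268 (luxury)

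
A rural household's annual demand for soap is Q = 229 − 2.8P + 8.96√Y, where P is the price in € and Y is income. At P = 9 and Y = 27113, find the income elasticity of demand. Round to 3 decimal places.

0.439

At P = 9, Y = 27113: Q = 1679.156.
Holding P constant, ∂Q/∂Y = 8.96/(2√Y) = 0.0272075.
η_Y = (∂Q/∂Y)·(Y/Q) = 0.0272075 × (27113/1679.156) = 0.439.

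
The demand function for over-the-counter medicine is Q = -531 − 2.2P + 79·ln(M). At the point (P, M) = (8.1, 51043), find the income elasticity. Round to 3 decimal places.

At P = 8.1, M = 51043: Q = 307.573.
Holding P constant, ∂Q/∂M = 79/M = 0.00154771.
η_M = (∂Q/∂M)·(M/Q) = 0.00154771 × (51043/307.573) = 0.257.

0.257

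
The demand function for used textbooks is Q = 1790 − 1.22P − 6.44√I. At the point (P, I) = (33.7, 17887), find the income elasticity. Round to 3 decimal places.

-0.485

At P = 33.7, I = 17887: Q = 887.586.
Holding P constant, ∂Q/∂I = -6.44/(2√I) = -0.0240762.
η_I = (∂Q/∂I)·(I/Q) = -0.0240762 × (17887/887.586) = -0.485.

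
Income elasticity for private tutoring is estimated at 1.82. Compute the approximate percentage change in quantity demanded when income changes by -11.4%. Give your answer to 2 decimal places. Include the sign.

-20.75%

%ΔQ ≈ η × %ΔI = 1.82 × (-11.4%) = -20.75%.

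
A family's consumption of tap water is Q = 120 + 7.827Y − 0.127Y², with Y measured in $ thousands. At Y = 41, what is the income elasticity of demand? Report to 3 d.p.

-0.466

At Y = 41: Q = 227.4200.
dQ/dY = 7.827 − 0.254Y = -2.58700.
η = (dQ/dY)·(Y/Q) = -2.58700 × (41/227.4200) = -0.466.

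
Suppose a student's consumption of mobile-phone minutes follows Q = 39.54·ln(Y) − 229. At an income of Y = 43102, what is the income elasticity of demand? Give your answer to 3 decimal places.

At Y = 43102: Q = 192.944.
dQ/dY = 39.54/Y = 0.000917359 at this income.
η = (dQ/dY)·(Y/Q) = 0.000917359 × (43102/192.944) = 0.205.

0.205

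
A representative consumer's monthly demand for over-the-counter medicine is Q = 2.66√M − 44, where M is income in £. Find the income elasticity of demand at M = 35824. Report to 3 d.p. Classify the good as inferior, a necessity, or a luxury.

At M = 35824: Q = 459.464.
dQ/dM = 2.66/(2√M) = 0.00702691 at this income.
η = (dQ/dM)·(M/Q) = 0.00702691 × (35824/459.464) = 0.548.
Since 0 < η < 1, the good is a necessity.

0.548 (necessity)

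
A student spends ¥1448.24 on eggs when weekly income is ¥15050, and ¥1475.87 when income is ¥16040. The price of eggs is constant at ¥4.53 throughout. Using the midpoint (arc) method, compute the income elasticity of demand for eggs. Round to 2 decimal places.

With a constant price, Q₁ = 1448.24/4.53 = 319.700 and Q₂ = 1475.87/4.53 = 325.799 (equivalently, work directly with expenditure since P cancels).
Midpoint %ΔQ = (1475.87 − 1448.24)/1462.05 = 0.01890; midpoint %ΔI = (16040 − 15050)/15545 = 0.06369.
η = 0.01890 / 0.06369 = 0.30.

0.30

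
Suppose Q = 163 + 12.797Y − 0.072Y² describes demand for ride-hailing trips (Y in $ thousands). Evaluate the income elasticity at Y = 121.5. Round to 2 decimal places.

At Y = 121.5: Q = 654.9535.
dQ/dY = 12.797 − 0.144Y = -4.69900.
η = (dQ/dY)·(Y/Q) = -4.69900 × (121.5/654.9535) = -0.87.

-0.87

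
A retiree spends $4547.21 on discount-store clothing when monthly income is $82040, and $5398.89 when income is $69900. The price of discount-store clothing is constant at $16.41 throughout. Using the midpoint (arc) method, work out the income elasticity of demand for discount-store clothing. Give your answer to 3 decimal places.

With a constant price, Q₁ = 4547.21/16.41 = 277.100 and Q₂ = 5398.89/16.41 = 329.000 (equivalently, work directly with expenditure since P cancels).
Midpoint %ΔQ = (5398.89 − 4547.21)/4973.05 = 0.17126; midpoint %ΔI = (69900 − 82040)/75970 = -0.15980.
η = 0.17126 / -0.15980 = -1.072.

-1.072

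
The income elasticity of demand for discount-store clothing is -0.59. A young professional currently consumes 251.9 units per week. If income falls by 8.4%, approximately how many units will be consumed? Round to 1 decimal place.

%ΔQ ≈ η × %ΔI = -0.59 × (-8.4%) = 4.956%.
New Q ≈ 251.9 × (1 + 0.04956) = 264.4.

264.4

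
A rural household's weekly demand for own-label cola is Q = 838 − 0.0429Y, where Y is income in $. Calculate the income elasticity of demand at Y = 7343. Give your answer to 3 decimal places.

At Y = 7343: Q = 522.985.
dQ/dY = −0.0429.
η = (dQ/dY)·(Y/Q) = -0.0429 × (7343/522.985) = -0.602.

-0.602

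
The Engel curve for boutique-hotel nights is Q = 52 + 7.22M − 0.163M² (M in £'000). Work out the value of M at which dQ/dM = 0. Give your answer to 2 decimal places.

22.15

dQ/dM = 7.22 − 0.326M.
The good is inferior where dQ/dM < 0. Setting dQ/dM = 0 gives M = 7.22 / 0.326 = 22.15.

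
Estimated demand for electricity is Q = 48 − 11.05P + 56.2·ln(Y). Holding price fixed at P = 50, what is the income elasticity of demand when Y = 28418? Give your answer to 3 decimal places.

At P = 50, Y = 28418: Q = 71.819.
Holding P constant, ∂Q/∂Y = 56.2/Y = 0.00197762.
η_Y = (∂Q/∂Y)·(Y/Q) = 0.00197762 × (28418/71.819) = 0.783.

0.783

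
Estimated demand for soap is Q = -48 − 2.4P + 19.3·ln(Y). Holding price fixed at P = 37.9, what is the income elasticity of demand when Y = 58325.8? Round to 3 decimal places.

0.265

At P = 37.9, Y = 58325.8: Q = 72.834.
Holding P constant, ∂Q/∂Y = 19.3/Y = 0.0003309.
η_Y = (∂Q/∂Y)·(Y/Q) = 0.0003309 × (58325.8/72.834) = 0.265.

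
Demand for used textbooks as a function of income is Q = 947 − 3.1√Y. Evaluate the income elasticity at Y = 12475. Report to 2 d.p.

At Y = 12475: Q = 600.756.
dQ/dY = -3.1/(2√Y) = -0.0138775 at this income.
η = (dQ/dY)·(Y/Q) = -0.0138775 × (12475/600.756) = -0.29.

-0.29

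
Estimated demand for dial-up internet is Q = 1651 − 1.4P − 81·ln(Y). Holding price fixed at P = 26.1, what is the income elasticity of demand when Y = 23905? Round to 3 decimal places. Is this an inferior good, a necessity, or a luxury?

At P = 26.1, Y = 23905: Q = 797.831.
Holding P constant, ∂Q/∂Y = -81/Y = -0.00338841.
η_Y = (∂Q/∂Y)·(Y/Q) = -0.00338841 × (23905/797.831) = -0.102.
Since η < 0, this is an inferior good.

-0.102 (inferior good)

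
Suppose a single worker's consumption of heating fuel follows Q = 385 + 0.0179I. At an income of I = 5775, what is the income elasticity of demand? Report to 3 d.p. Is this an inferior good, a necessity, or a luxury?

0.212 (necessity)

At I = 5775: Q = 488.373.
dQ/dI = 0.0179.
η = (dQ/dI)·(I/Q) = 0.0179 × (5775/488.373) = 0.212.
Since 0 < η < 1, the good is a necessity.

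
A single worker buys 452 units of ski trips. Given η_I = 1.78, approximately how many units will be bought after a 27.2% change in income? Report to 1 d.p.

670.8

%ΔQ ≈ η × %ΔI = 1.78 × 27.2% = 48.416%.
New Q ≈ 452 × (1 + 0.48416) = 670.8.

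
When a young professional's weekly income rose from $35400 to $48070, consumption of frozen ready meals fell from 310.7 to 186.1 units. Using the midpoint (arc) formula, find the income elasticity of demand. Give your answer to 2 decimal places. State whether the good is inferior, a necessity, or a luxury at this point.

-1.65 (inferior good)

ΔQ = 186.1 − 310.7 = -124.6; midpoint Q̄ = (310.7 + 186.1)/2 = 248.4.
ΔI = 48070 − 35400 = 12670; midpoint Ī = (35400 + 48070)/2 = 41735.
η = (ΔQ/Q̄) ÷ (ΔI/Ī) = (-124.6/248.4) ÷ (12670/41735) = -1.65.
η < 0 ⇒ inferior good.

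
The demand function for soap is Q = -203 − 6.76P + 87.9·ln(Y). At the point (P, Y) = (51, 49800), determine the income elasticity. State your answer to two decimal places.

At P = 51, Y = 49800: Q = 402.946.
Holding P constant, ∂Q/∂Y = 87.9/Y = 0.00176506.
η_Y = (∂Q/∂Y)·(Y/Q) = 0.00176506 × (49800/402.946) = 0.22.

0.22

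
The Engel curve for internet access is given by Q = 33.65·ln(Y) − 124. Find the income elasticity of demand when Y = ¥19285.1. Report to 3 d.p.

0.162

At Y = 19285.1: Q = 208.028.
dQ/dY = 33.65/Y = 0.00174487 at this income.
η = (dQ/dY)·(Y/Q) = 0.00174487 × (19285.1/208.028) = 0.162.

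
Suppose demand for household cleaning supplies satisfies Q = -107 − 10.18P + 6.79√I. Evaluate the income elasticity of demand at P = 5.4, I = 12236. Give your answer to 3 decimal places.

At P = 5.4, I = 12236: Q = 589.114.
Holding P constant, ∂Q/∂I = 6.79/(2√I) = 0.0306916.
η_I = (∂Q/∂I)·(I/Q) = 0.0306916 × (12236/589.114) = 0.637.

0.637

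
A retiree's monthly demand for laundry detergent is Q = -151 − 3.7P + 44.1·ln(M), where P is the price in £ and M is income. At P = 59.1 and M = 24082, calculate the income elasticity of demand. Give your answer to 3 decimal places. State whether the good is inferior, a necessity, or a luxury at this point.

At P = 59.1, M = 24082: Q = 75.265.
Holding P constant, ∂Q/∂M = 44.1/M = 0.00183124.
η_M = (∂Q/∂M)·(M/Q) = 0.00183124 × (24082/75.265) = 0.586.
Since 0 < η < 1, this is a necessity.

0.586 (necessity)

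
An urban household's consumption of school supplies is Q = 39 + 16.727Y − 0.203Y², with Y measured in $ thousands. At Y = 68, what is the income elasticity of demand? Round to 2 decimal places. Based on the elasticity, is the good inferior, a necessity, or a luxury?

-3.11 (inferior good)

At Y = 68: Q = 237.7640.
dQ/dY = 16.727 − 0.406Y = -10.88100.
η = (dQ/dY)·(Y/Q) = -10.88100 × (68/237.7640) = -3.11.
η < 0 ⇒ inferior good.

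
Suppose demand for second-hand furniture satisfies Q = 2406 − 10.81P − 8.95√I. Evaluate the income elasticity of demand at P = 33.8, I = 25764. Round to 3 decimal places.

-1.189

At P = 33.8, I = 25764: Q = 604.042.
Holding P constant, ∂Q/∂I = -8.95/(2√I) = -0.0278796.
η_I = (∂Q/∂I)·(I/Q) = -0.0278796 × (25764/604.042) = -1.189.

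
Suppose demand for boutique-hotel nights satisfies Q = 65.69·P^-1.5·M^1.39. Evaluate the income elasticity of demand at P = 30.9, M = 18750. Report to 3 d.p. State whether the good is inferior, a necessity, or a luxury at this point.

1.390 (luxury)

For a multiplicative demand Q = A·P^α·M^β, the income elasticity is β everywhere.
Here β = 1.39, so η = 1.390.
Since η > 1, this is a luxury.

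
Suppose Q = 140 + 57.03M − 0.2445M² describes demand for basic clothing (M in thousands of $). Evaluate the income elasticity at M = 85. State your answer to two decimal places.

0.41

At M = 85: Q = 3221.0375.
dQ/dM = 57.03 − 0.489M = 15.46500.
η = (dQ/dM)·(M/Q) = 15.46500 × (85/3221.0375) = 0.41.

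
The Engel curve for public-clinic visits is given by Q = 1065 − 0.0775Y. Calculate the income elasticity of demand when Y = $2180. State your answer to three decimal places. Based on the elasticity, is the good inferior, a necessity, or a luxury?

-0.189 (inferior good)

At Y = 2180: Q = 896.050.
dQ/dY = −0.0775.
η = (dQ/dY)·(Y/Q) = -0.0775 × (2180/896.050) = -0.189.
Since η < 0, the good is an inferior good.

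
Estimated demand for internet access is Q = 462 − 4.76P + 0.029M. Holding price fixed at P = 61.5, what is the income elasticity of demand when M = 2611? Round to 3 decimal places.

0.309

At P = 61.5, M = 2611: Q = 244.979.
Holding P constant, ∂Q/∂M = 0.029.
η_M = (∂Q/∂M)·(M/Q) = 0.029 × (2611/244.979) = 0.309.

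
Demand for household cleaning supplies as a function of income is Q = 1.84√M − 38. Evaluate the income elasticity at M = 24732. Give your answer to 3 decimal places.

At M = 24732: Q = 251.366.
dQ/dM = 1.84/(2√M) = 0.00585003 at this income.
η = (dQ/dM)·(M/Q) = 0.00585003 × (24732/251.366) = 0.576.

0.576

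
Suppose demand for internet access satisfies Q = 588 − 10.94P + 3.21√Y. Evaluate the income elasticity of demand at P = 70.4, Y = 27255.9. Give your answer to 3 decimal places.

0.762

At P = 70.4, Y = 27255.9: Q = 347.774.
Holding P constant, ∂Q/∂Y = 3.21/(2√Y) = 0.00972176.
η_Y = (∂Q/∂Y)·(Y/Q) = 0.00972176 × (27255.9/347.774) = 0.762.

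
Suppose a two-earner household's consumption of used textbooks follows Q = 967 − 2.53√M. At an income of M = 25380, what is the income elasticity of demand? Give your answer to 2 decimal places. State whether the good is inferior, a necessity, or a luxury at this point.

-0.36 (inferior good)

At M = 25380: Q = 563.943.
dQ/dM = -2.53/(2√M) = -0.00794044 at this income.
η = (dQ/dM)·(M/Q) = -0.00794044 × (25380/563.943) = -0.36.
Since η < 0, the good is an inferior good.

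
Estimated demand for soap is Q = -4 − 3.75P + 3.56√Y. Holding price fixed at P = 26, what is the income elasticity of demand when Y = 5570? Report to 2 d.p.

At P = 26, Y = 5570: Q = 164.191.
Holding P constant, ∂Q/∂Y = 3.56/(2√Y) = 0.0238502.
η_Y = (∂Q/∂Y)·(Y/Q) = 0.0238502 × (5570/164.191) = 0.81.

0.81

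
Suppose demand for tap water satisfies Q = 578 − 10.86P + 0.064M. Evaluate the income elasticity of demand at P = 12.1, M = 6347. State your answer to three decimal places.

At P = 12.1, M = 6347: Q = 852.802.
Holding P constant, ∂Q/∂M = 0.064.
η_M = (∂Q/∂M)·(M/Q) = 0.064 × (6347/852.802) = 0.476.

0.476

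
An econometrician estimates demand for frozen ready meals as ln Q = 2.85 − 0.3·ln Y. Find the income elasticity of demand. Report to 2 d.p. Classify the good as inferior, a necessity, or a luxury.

In a log-linear demand, the coefficient on ln Y is the income elasticity.
So η = -0.30.
η < 0 ⇒ inferior good.

-0.30 (inferior good)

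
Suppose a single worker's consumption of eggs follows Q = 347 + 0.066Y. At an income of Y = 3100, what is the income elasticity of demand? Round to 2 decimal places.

At Y = 3100: Q = 551.600.
dQ/dY = 0.066.
η = (dQ/dY)·(Y/Q) = 0.066 × (3100/551.600) = 0.37.

0.37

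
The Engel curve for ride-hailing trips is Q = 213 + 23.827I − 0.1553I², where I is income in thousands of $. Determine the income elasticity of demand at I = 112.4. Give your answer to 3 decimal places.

-1.341

At I = 112.4: Q = 929.1319.
dQ/dI = 23.827 − 0.3106I = -11.08444.
η = (dQ/dI)·(I/Q) = -11.08444 × (112.4/929.1319) = -1.341.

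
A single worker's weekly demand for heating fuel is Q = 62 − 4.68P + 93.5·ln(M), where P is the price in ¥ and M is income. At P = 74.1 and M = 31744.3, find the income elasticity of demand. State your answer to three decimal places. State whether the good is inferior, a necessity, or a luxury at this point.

At P = 74.1, M = 31744.3: Q = 684.383.
Holding P constant, ∂Q/∂M = 93.5/M = 0.00294541.
η_M = (∂Q/∂M)·(M/Q) = 0.00294541 × (31744.3/684.383) = 0.137.
Since 0 < η < 1, this is a necessity.

0.137 (necessity)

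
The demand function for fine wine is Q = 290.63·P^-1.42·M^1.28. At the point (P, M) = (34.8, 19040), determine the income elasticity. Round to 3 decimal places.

For a multiplicative demand Q = A·P^α·M^β, the income elasticity is β everywhere.
Here β = 1.28, so η = 1.280.

1.280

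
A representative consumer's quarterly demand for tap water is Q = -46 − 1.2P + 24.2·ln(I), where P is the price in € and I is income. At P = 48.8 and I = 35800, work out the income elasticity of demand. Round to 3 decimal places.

At P = 48.8, I = 35800: Q = 149.194.
Holding P constant, ∂Q/∂I = 24.2/I = 0.000675978.
η_I = (∂Q/∂I)·(I/Q) = 0.000675978 × (35800/149.194) = 0.162.

0.162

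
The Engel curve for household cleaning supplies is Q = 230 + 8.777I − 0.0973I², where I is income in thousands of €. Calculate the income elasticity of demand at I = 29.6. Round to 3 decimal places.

0.221

At I = 29.6: Q = 404.5488.
dQ/dI = 8.777 − 0.1946I = 3.01684.
η = (dQ/dI)·(I/Q) = 3.01684 × (29.6/404.5488) = 0.221.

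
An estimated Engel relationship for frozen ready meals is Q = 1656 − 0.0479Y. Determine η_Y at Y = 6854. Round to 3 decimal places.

-0.247

At Y = 6854: Q = 1327.693.
dQ/dY = −0.0479.
η = (dQ/dY)·(Y/Q) = -0.0479 × (6854/1327.693) = -0.247.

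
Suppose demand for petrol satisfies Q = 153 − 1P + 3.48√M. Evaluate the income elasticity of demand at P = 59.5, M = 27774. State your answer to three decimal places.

0.431

At P = 59.5, M = 27774: Q = 673.461.
Holding P constant, ∂Q/∂M = 3.48/(2√M) = 0.0104407.
η_M = (∂Q/∂M)·(M/Q) = 0.0104407 × (27774/673.461) = 0.431.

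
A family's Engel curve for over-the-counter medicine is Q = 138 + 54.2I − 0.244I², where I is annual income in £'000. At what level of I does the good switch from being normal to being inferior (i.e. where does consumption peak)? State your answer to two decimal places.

dQ/dI = 54.2 − 0.488I.
The good is inferior where dQ/dI < 0. Setting dQ/dI = 0 gives I = 54.2 / 0.488 = 111.07.

111.07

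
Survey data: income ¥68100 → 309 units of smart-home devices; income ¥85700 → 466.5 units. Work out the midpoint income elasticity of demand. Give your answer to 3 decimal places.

1.775

ΔQ = 466.5 − 309 = 157.5; midpoint Q̄ = (309 + 466.5)/2 = 387.75.
ΔI = 85700 − 68100 = 17600; midpoint Ī = (68100 + 85700)/2 = 76900.
η = (ΔQ/Q̄) ÷ (ΔI/Ī) = (157.5/387.75) ÷ (17600/76900) = 1.775.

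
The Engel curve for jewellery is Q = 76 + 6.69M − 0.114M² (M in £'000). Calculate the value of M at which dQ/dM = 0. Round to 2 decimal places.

29.34

dQ/dM = 6.69 − 0.228M.
The good is inferior where dQ/dM < 0. Setting dQ/dM = 0 gives M = 6.69 / 0.228 = 29.34.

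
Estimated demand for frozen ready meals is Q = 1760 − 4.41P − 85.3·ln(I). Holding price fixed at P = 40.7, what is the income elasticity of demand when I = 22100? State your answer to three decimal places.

At P = 40.7, I = 22100: Q = 727.229.
Holding P constant, ∂Q/∂I = -85.3/I = -0.00385973.
η_I = (∂Q/∂I)·(I/Q) = -0.00385973 × (22100/727.229) = -0.117.

-0.117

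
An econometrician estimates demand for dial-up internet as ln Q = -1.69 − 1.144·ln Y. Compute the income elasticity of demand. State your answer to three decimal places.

In a log-linear demand, the coefficient on ln Y is the income elasticity.
So η = -1.144.

-1.144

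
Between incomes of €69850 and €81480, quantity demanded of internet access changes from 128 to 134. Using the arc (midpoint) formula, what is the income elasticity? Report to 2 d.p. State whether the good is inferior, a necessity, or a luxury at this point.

ΔQ = 134 − 128 = 6; midpoint Q̄ = (128 + 134)/2 = 131.
ΔI = 81480 − 69850 = 11630; midpoint Ī = (69850 + 81480)/2 = 75665.
η = (ΔQ/Q̄) ÷ (ΔI/Ī) = (6/131) ÷ (11630/75665) = 0.30.
0 < η < 1 ⇒ necessity.

0.30 (necessity)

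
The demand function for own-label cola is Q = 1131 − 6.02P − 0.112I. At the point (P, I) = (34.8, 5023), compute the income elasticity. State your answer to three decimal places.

-1.567

At P = 34.8, I = 5023: Q = 358.928.
Holding P constant, ∂Q/∂I = −0.112.
η_I = (∂Q/∂I)·(I/Q) = -0.112 × (5023/358.928) = -1.567.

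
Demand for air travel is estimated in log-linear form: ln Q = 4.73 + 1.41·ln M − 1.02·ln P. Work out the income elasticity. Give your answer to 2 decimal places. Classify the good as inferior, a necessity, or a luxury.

In a log-linear demand, the coefficient on ln M is the income elasticity.
So η = 1.41.
η > 1 ⇒ luxury.

1.41 (luxury)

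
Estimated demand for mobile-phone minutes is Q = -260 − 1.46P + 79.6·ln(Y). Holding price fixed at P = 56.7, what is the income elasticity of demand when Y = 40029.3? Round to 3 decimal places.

0.159

At P = 56.7, Y = 40029.3: Q = 500.768.
Holding P constant, ∂Q/∂Y = 79.6/Y = 0.00198854.
η_Y = (∂Q/∂Y)·(Y/Q) = 0.00198854 × (40029.3/500.768) = 0.159.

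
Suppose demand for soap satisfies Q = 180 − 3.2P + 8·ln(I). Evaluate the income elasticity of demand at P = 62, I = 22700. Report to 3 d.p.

At P = 62, I = 22700: Q = 61.841.
Holding P constant, ∂Q/∂I = 8/I = 0.000352423.
η_I = (∂Q/∂I)·(I/Q) = 0.000352423 × (22700/61.841) = 0.129.

0.129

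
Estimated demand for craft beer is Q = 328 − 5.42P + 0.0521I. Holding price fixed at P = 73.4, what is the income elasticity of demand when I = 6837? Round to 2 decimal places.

At P = 73.4, I = 6837: Q = 286.380.
Holding P constant, ∂Q/∂I = 0.0521.
η_I = (∂Q/∂I)·(I/Q) = 0.0521 × (6837/286.380) = 1.24.

1.24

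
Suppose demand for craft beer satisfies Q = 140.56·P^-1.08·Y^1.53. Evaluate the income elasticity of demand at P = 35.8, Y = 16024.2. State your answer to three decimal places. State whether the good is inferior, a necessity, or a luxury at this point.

For a multiplicative demand Q = A·P^α·Y^β, the income elasticity is β everywhere.
Here β = 1.53, so η = 1.530.
Since η > 1, this is a luxury.

1.530 (luxury)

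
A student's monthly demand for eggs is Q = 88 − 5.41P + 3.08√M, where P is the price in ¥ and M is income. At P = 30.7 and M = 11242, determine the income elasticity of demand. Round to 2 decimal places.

At P = 30.7, M = 11242: Q = 248.480.
Holding P constant, ∂Q/∂M = 3.08/(2√M) = 0.0145244.
η_M = (∂Q/∂M)·(M/Q) = 0.0145244 × (11242/248.480) = 0.66.

0.66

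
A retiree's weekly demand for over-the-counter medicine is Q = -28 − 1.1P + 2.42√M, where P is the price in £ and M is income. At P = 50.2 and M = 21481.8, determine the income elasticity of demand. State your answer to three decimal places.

0.653

At P = 50.2, M = 21481.8: Q = 271.471.
Holding P constant, ∂Q/∂M = 2.42/(2√M) = 0.00825563.
η_M = (∂Q/∂M)·(M/Q) = 0.00825563 × (21481.8/271.471) = 0.653.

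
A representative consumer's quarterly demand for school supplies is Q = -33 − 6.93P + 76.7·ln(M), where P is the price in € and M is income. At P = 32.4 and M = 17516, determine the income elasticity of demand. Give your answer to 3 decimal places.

0.156

At P = 32.4, M = 17516: Q = 491.894.
Holding P constant, ∂Q/∂M = 76.7/M = 0.00437885.
η_M = (∂Q/∂M)·(M/Q) = 0.00437885 × (17516/491.894) = 0.156.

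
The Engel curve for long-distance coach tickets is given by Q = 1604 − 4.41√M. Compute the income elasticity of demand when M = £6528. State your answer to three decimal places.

At M = 6528: Q = 1247.689.
dQ/dM = -4.41/(2√M) = -0.0272909 at this income.
η = (dQ/dM)·(M/Q) = -0.0272909 × (6528/1247.689) = -0.143.

-0.143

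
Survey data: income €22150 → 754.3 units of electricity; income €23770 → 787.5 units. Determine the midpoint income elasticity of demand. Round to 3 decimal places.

ΔQ = 787.5 − 754.3 = 33.2; midpoint Q̄ = (754.3 + 787.5)/2 = 770.9.
ΔI = 23770 − 22150 = 1620; midpoint Ī = (22150 + 23770)/2 = 22960.
η = (ΔQ/Q̄) ÷ (ΔI/Ī) = (33.2/770.9) ÷ (1620/22960) = 0.610.

0.610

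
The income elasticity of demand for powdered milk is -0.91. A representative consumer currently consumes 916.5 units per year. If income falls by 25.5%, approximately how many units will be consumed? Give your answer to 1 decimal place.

%ΔQ ≈ η × %ΔI = -0.91 × (-25.5%) = 23.205%.
New Q ≈ 916.5 × (1 + 0.23205) = 1129.2.

1129.2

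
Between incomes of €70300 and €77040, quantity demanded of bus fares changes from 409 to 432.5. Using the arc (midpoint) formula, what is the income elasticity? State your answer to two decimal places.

ΔQ = 432.5 − 409 = 23.5; midpoint Q̄ = (409 + 432.5)/2 = 420.75.
ΔI = 77040 − 70300 = 6740; midpoint Ī = (70300 + 77040)/2 = 73670.
η = (ΔQ/Q̄) ÷ (ΔI/Ī) = (23.5/420.75) ÷ (6740/73670) = 0.61.

0.61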